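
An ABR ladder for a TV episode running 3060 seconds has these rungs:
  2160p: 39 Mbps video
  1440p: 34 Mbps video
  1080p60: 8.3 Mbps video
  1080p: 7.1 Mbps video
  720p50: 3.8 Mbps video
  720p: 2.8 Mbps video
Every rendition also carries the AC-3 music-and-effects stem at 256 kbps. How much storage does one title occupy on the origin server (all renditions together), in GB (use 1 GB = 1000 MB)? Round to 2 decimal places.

36.93 GB

Audio: 256 kbps = 0.256 Mbps.
Sum of rendition bitrates: (39+0.256) + (34+0.256) + (8.3+0.256) + (7.1+0.256) + (3.8+0.256) + (2.8+0.256) = 96.536 Mbps.
× 3060 s = 295,400 Mb = 36,925 MB = 36.93 GB.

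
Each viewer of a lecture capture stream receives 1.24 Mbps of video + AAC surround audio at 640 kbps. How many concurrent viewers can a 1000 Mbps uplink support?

Audio: 640 kbps = 0.640 Mbps.
Per-viewer media rate: 1.880 Mbps.
1000 Mbps = 1,000 Mbps; 1,000 / 1.880 = 531.91 → 531 viewers.

531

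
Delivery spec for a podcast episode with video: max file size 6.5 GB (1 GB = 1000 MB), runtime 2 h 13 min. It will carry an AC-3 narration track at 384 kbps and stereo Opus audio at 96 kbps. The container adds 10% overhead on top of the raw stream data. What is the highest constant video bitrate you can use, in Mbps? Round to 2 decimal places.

Budget: 6.5 GB = 52000.0 Mb.
Stream payload after overhead: 52000.0 / 1.10 = 47272.7 Mb.
2 h 13 min = 133 min = 7980 s
Total bitrate budget: 47272.7 Mb / 7980 s = 5.924 Mbps.
Audio total: 384 + 96 = 480 kbps = 0.480 Mbps.
Video: 5.924 − 0.480 = 5.444 Mbps.

5.44 Mbps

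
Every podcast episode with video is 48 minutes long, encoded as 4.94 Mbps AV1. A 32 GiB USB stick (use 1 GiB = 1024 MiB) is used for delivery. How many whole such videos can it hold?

48 min = 2880 s
Per item: 4.940 Mbps × 2880 s = 14,227 Mb = 1,778 MB.
Capacity: 32 GiB = 274,878 Mb; 19.32 items → 19 complete.

19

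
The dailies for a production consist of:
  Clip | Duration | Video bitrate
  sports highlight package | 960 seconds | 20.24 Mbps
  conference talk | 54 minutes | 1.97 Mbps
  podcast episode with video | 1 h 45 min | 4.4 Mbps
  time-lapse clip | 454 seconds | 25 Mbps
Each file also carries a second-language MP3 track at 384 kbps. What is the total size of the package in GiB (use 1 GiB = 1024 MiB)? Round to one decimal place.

8.0 GiB

Audio: 384 kbps = 0.384 Mbps.
sports highlight package: 20.624 Mbps × 960 s = 19799.0 Mb
conference talk: 2.354 Mbps × 3240 s = 7627.0 Mb
podcast episode with video: 4.784 Mbps × 6300 s = 30139.2 Mb
time-lapse clip: 25.384 Mbps × 454 s = 11524.3 Mb
Total: 69089.5 Mb = 8636.2 MB.
= 8.043 GiB.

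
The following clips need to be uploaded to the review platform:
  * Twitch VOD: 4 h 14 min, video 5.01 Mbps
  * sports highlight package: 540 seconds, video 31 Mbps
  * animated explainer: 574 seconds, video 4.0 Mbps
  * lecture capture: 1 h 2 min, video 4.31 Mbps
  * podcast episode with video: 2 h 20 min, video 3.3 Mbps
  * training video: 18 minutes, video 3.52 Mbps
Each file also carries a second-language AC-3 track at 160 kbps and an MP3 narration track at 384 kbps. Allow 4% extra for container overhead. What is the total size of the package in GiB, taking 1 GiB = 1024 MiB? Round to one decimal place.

19.3 GiB

Audio total: 160 + 384 = 544 kbps = 0.544 Mbps.
Twitch VOD: 5.554 Mbps × 15240 s × 1.04 = 88028.7 Mb
sports highlight package: 31.544 Mbps × 540 s × 1.04 = 17715.1 Mb
animated explainer: 4.544 Mbps × 574 s × 1.04 = 2712.6 Mb
lecture capture: 4.854 Mbps × 3720 s × 1.04 = 18779.2 Mb
podcast episode with video: 3.844 Mbps × 8400 s × 1.04 = 33581.2 Mb
training video: 4.064 Mbps × 1080 s × 1.04 = 4564.7 Mb
Total: 165381.4 Mb = 20672.7 MB.
= 19.25 GiB.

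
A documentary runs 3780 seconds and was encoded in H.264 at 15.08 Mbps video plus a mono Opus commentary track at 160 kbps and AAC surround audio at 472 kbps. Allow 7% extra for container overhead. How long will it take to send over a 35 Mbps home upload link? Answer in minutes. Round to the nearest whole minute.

Audio total: 160 + 472 = 632 kbps = 0.632 Mbps.
Total bitrate: 15.712 Mbps.
File: 15.712 Mbps × 3780 s = 59391.4 Mb.
With 7% container overhead: ×1.07. → 63548.8 Mb.
At 35 Mbps: 63548.8 / 35 = 1815.7 s ≈ 30.3 minutes.

30 minutes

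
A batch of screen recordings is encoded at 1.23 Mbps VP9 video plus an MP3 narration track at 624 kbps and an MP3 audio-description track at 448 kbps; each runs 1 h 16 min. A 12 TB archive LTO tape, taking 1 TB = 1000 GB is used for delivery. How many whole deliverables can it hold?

9145

1 h 16 min = 76 min = 4560 s
Audio total: 624 + 448 = 1072 kbps = 1.072 Mbps.
Total bitrate: 2.302 Mbps.
Per item: 2.302 Mbps × 4560 s = 10,497 Mb = 1,312 MB.
Capacity: 12 TB = 96,000,000 Mb; 9145.37 items → 9145 complete.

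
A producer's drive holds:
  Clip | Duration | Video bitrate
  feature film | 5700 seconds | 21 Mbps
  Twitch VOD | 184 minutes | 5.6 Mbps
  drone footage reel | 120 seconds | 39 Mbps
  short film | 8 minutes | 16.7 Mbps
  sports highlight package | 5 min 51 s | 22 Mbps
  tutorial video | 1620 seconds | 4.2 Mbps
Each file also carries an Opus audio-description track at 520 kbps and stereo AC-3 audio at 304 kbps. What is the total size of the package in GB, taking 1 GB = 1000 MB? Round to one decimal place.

Audio total: 520 + 304 = 824 kbps = 0.824 Mbps.
feature film: 21.824 Mbps × 5700 s = 124396.8 Mb
Twitch VOD: 6.424 Mbps × 11040 s = 70921.0 Mb
drone footage reel: 39.824 Mbps × 120 s = 4778.9 Mb
short film: 17.524 Mbps × 480 s = 8411.5 Mb
sports highlight package: 22.824 Mbps × 351 s = 8011.2 Mb
tutorial video: 5.024 Mbps × 1620 s = 8138.9 Mb
Total: 224658.3 Mb = 28082.3 MB.
= 28.08 GB.

28.1 GB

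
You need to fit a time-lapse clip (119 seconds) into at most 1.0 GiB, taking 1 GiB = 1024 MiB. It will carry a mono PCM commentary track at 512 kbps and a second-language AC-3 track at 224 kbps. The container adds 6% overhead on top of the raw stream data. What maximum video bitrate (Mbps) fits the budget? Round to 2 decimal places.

67.36 Mbps

Budget: 1.0 GiB = 8589.9 Mb.
Stream payload after overhead: 8589.9 / 1.06 = 8103.7 Mb.
Total bitrate budget: 8103.7 Mb / 119 s = 68.098 Mbps.
Audio total: 512 + 224 = 736 kbps = 0.736 Mbps.
Video: 68.098 − 0.736 = 67.362 Mbps.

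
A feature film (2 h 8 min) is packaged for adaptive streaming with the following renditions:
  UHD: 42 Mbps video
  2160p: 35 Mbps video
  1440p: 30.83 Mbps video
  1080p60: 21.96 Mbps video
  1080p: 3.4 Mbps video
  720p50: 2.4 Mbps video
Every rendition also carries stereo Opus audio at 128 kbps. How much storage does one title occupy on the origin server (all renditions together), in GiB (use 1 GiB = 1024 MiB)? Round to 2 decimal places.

121.91 GiB

2 h 8 min = 128 min = 7680 s
Audio: 128 kbps = 0.128 Mbps.
Sum of rendition bitrates: (42+0.128) + (35+0.128) + (30.83+0.128) + (21.96+0.128) + (3.4+0.128) + (2.4+0.128) = 136.358 Mbps.
× 7680 s = 1,047,229 Mb = 130,904 MB = 121.9 GiB.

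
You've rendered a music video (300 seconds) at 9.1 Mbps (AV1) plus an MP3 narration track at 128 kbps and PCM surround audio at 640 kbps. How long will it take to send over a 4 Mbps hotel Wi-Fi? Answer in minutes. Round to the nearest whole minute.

12 minutes

Audio total: 128 + 640 = 768 kbps = 0.768 Mbps.
Total bitrate: 9.868 Mbps.
File: 9.868 Mbps × 300 s = 2960.4 Mb.
At 4 Mbps: 2960.4 / 4 = 740.1 s ≈ 12.3 minutes.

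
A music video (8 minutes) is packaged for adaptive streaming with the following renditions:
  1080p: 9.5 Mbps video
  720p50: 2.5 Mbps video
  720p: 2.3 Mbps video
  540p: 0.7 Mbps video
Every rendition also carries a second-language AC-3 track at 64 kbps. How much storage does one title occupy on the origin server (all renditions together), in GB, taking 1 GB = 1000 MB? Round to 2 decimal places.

0.92 GB

8 min = 480 s
Audio: 64 kbps = 0.064 Mbps.
Sum of rendition bitrates: (9.5+0.064) + (2.5+0.064) + (2.3+0.064) + (0.7+0.064) = 15.256 Mbps.
× 480 s = 7,323 Mb = 915.4 MB = 0.9154 GB.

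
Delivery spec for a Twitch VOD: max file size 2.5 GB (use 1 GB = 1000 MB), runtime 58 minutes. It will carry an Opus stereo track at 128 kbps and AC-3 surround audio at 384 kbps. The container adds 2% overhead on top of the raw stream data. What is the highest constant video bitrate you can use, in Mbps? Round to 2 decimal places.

Budget: 2.5 GB = 20000.0 Mb.
Stream payload after overhead: 20000.0 / 1.02 = 19607.8 Mb.
58 min = 3480 s
Total bitrate budget: 19607.8 Mb / 3480 s = 5.634 Mbps.
Audio total: 128 + 384 = 512 kbps = 0.512 Mbps.
Video: 5.634 − 0.512 = 5.122 Mbps.

5.12 Mbps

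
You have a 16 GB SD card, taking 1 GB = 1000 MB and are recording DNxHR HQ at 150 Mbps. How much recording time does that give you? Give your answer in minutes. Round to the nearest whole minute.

14 minutes

Capacity: 16 GB = 128,000 Mb.
Recording time: 128,000 / 150.000 = 853.3 s ≈ 14.2 minutes.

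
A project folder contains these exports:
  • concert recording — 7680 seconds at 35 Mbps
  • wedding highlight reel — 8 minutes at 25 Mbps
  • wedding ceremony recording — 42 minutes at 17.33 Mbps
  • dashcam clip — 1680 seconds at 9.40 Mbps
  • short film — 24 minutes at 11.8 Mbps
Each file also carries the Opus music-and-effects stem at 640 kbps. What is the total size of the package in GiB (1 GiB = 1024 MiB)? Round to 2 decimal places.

Audio: 640 kbps = 0.640 Mbps.
concert recording: 35.640 Mbps × 7680 s = 273715.2 Mb
wedding highlight reel: 25.640 Mbps × 480 s = 12307.2 Mb
wedding ceremony recording: 17.970 Mbps × 2520 s = 45284.4 Mb
dashcam clip: 10.040 Mbps × 1680 s = 16867.2 Mb
short film: 12.440 Mbps × 1440 s = 17913.6 Mb
Total: 366087.6 Mb = 45760.9 MB.
= 42.62 GiB.

42.62 GiB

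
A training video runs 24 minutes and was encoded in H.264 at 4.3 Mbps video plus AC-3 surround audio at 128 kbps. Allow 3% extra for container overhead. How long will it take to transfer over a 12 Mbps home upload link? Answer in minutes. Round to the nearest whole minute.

24 min = 1440 s
Audio: 128 kbps = 0.128 Mbps.
Total bitrate: 4.428 Mbps.
File: 4.428 Mbps × 1440 s = 6376.3 Mb.
With 3% container overhead: ×1.03. → 6567.6 Mb.
At 12 Mbps: 6567.6 / 12 = 547.3 s ≈ 9.12 minutes.

9 minutes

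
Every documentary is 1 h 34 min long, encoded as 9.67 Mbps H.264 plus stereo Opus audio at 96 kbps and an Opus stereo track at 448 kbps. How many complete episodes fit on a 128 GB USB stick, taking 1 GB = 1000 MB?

1 h 34 min = 94 min = 5640 s
Audio total: 96 + 448 = 544 kbps = 0.544 Mbps.
Total bitrate: 10.214 Mbps.
Per item: 10.214 Mbps × 5640 s = 57,607 Mb = 7,201 MB.
Capacity: 128 GB = 1,024,000 Mb; 17.78 items → 17 complete.

17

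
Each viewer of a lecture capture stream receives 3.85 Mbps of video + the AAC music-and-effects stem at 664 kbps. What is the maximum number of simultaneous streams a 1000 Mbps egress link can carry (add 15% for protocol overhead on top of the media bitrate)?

Audio: 664 kbps = 0.664 Mbps.
Per-viewer media rate: 4.514 Mbps.
On the wire with 15% overhead: 5.191 Mbps.
1000 Mbps = 1,000 Mbps; 1,000 / 5.191 = 192.64 → 192 viewers.

192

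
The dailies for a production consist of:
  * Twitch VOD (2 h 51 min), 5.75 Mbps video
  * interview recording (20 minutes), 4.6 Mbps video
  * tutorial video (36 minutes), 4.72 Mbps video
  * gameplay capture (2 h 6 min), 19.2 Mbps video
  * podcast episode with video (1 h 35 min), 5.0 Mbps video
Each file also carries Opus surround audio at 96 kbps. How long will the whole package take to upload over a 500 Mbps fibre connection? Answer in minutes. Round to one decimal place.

8.4 minutes

Audio: 96 kbps = 0.096 Mbps.
Twitch VOD: 5.846 Mbps × 10260 s = 59980.0 Mb
interview recording: 4.696 Mbps × 1200 s = 5635.2 Mb
tutorial video: 4.816 Mbps × 2160 s = 10402.6 Mb
gameplay capture: 19.296 Mbps × 7560 s = 145877.8 Mb
podcast episode with video: 5.096 Mbps × 5700 s = 29047.2 Mb
Total: 250942.7 Mb = 31367.8 MB.
At 500 Mbps: 250942.7 / 500 = 502 s ≈ 8.36 minutes.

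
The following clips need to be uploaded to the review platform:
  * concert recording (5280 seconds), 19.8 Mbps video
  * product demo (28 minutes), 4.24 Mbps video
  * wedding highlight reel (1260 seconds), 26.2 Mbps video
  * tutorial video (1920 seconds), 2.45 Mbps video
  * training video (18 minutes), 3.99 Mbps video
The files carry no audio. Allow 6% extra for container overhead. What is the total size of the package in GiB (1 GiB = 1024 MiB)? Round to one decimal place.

concert recording: 19.800 Mbps × 5280 s × 1.06 = 110816.6 Mb
product demo: 4.240 Mbps × 1680 s × 1.06 = 7550.6 Mb
wedding highlight reel: 26.200 Mbps × 1260 s × 1.06 = 34992.7 Mb
tutorial video: 2.450 Mbps × 1920 s × 1.06 = 4986.2 Mb
training video: 3.990 Mbps × 1080 s × 1.06 = 4567.8 Mb
Total: 162913.9 Mb = 20364.2 MB.
= 18.97 GiB.

19.0 GiB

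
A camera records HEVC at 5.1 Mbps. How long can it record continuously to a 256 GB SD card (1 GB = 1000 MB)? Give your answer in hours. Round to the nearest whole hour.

112 hours

Capacity: 256 GB = 2,048,000 Mb.
Recording time: 2,048,000 / 5.100 = 401,569 s ≈ 112 hours.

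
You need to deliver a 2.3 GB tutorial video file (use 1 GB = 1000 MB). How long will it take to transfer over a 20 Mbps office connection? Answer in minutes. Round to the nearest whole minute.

File: 2.3 GB = 18400.0 Mb.
At 20 Mbps: 18400.0 / 20 = 920.0 s ≈ 15.3 minutes.

15 minutes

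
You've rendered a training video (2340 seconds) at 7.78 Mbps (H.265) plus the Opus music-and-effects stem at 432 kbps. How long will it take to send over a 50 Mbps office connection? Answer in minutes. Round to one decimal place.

6.4 minutes

Audio: 432 kbps = 0.432 Mbps.
Total bitrate: 8.212 Mbps.
File: 8.212 Mbps × 2340 s = 19216.1 Mb.
At 50 Mbps: 19216.1 / 50 = 384.3 s ≈ 6.41 minutes.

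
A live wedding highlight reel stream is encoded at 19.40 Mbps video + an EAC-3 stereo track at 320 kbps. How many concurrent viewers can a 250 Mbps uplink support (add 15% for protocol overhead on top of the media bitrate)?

Audio: 320 kbps = 0.320 Mbps.
Per-viewer media rate: 19.720 Mbps.
On the wire with 15% overhead: 22.678 Mbps.
250 Mbps = 250.0 Mbps; 250.0 / 22.678 = 11.02 → 11 viewers.

11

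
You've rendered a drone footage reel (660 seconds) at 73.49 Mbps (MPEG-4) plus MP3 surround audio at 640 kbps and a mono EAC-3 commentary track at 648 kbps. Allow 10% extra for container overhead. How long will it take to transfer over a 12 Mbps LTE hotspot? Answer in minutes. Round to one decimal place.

Audio total: 640 + 648 = 1288 kbps = 1.288 Mbps.
Total bitrate: 74.778 Mbps.
File: 74.778 Mbps × 660 s = 49353.5 Mb.
With 10% container overhead: ×1.10. → 54288.8 Mb.
At 12 Mbps: 54288.8 / 12 = 4524.1 s ≈ 75.4 minutes.

75.4 minutes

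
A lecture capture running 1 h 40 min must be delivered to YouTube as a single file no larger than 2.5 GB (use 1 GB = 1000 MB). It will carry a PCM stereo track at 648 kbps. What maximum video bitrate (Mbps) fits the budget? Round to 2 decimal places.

2.69 Mbps

Budget: 2.5 GB = 20000.0 Mb.
1 h 40 min = 100 min = 6000 s
Total bitrate budget: 20000.0 Mb / 6000 s = 3.333 Mbps.
Audio: 648 kbps = 0.648 Mbps.
Video: 3.333 − 0.648 = 2.685 Mbps.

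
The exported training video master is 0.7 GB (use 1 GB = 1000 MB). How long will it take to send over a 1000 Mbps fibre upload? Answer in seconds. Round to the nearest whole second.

File: 0.7 GB = 5600.0 Mb.
At 1000 Mbps: 5600.0 / 1000 = 5.6 s ≈ 5.6 seconds.

6 seconds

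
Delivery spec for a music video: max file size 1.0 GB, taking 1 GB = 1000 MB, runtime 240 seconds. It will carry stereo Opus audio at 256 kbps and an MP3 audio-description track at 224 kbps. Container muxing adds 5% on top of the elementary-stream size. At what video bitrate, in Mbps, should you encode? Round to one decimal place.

Budget: 1.0 GB = 8000.0 Mb.
Stream payload after overhead: 8000.0 / 1.05 = 7619.0 Mb.
Total bitrate budget: 7619.0 Mb / 240 s = 31.746 Mbps.
Audio total: 256 + 224 = 480 kbps = 0.480 Mbps.
Video: 31.746 − 0.480 = 31.266 Mbps.

31.3 Mbps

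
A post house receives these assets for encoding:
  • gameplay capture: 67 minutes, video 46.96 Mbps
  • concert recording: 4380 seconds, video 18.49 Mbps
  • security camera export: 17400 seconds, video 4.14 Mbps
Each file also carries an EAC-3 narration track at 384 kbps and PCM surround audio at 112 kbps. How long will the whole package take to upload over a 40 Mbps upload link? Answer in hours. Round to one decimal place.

2.5 hours

Audio total: 384 + 112 = 496 kbps = 0.496 Mbps.
gameplay capture: 47.456 Mbps × 4020 s = 190773.1 Mb
concert recording: 18.986 Mbps × 4380 s = 83158.7 Mb
security camera export: 4.636 Mbps × 17400 s = 80666.4 Mb
Total: 354598.2 Mb = 44324.8 MB.
At 40 Mbps: 354598.2 / 40 = 8865 s ≈ 2.46 hours.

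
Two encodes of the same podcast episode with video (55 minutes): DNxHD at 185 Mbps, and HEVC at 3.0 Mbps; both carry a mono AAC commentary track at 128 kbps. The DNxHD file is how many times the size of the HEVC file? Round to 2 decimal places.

55 min = 3300 s
Audio: 128 kbps = 0.128 Mbps.
DNxHD: 185.128 Mbps × 3300 s = 610922.4 Mb = 76.365 GB.
HEVC: 3.128 Mbps × 3300 s = 10322.4 Mb = 1.290 GB.
Ratio: 76.365 / 1.290 = 59.184.

59.18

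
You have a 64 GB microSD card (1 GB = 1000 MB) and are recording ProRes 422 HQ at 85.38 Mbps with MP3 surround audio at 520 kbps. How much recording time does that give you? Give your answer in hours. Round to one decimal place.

1.7 hours

Audio: 520 kbps = 0.520 Mbps.
Total bitrate: 85.38 + 0.520 = 85.900 Mbps.
Capacity: 64 GB = 512,000 Mb.
Recording time: 512,000 / 85.900 = 5,960 s ≈ 1.66 hours.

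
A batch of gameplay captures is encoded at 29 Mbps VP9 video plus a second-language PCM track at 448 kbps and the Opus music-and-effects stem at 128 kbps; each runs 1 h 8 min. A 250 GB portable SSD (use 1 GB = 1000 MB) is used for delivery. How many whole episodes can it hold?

16

1 h 8 min = 68 min = 4080 s
Audio total: 448 + 128 = 576 kbps = 0.576 Mbps.
Total bitrate: 29.576 Mbps.
Per item: 29.576 Mbps × 4080 s = 120,670 Mb = 15,084 MB.
Capacity: 250 GB = 2,000,000 Mb; 16.57 items → 16 complete.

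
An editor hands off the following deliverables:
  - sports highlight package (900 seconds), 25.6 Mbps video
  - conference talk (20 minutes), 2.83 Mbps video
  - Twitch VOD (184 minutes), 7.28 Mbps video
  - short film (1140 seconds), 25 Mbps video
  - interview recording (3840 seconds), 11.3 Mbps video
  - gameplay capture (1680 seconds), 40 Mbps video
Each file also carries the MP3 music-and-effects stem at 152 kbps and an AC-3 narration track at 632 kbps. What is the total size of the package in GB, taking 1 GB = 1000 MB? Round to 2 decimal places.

32.68 GB

Audio total: 152 + 632 = 784 kbps = 0.784 Mbps.
sports highlight package: 26.384 Mbps × 900 s = 23745.6 Mb
conference talk: 3.614 Mbps × 1200 s = 4336.8 Mb
Twitch VOD: 8.064 Mbps × 11040 s = 89026.6 Mb
short film: 25.784 Mbps × 1140 s = 29393.8 Mb
interview recording: 12.084 Mbps × 3840 s = 46402.6 Mb
gameplay capture: 40.784 Mbps × 1680 s = 68517.1 Mb
Total: 261422.4 Mb = 32677.8 MB.
= 32.68 GB.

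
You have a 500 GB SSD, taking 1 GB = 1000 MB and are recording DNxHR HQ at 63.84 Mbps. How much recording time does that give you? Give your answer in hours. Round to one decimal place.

Capacity: 500 GB = 4,000,000 Mb.
Recording time: 4,000,000 / 63.840 = 62,657 s ≈ 17.4 hours.

17.4 hours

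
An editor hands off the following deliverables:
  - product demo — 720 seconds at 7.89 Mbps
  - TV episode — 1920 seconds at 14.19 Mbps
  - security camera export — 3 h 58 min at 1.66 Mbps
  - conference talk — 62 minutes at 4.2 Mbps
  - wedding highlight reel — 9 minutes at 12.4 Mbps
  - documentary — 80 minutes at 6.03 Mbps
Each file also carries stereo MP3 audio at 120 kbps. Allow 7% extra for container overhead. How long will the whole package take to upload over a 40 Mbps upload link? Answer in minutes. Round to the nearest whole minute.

Audio: 120 kbps = 0.120 Mbps.
product demo: 8.010 Mbps × 720 s × 1.07 = 6170.9 Mb
TV episode: 14.310 Mbps × 1920 s × 1.07 = 29398.5 Mb
security camera export: 1.780 Mbps × 14280 s × 1.07 = 27197.7 Mb
conference talk: 4.320 Mbps × 3720 s × 1.07 = 17195.3 Mb
wedding highlight reel: 12.520 Mbps × 540 s × 1.07 = 7234.1 Mb
documentary: 6.150 Mbps × 4800 s × 1.07 = 31586.4 Mb
Total: 118782.8 Mb = 14847.9 MB.
At 40 Mbps: 118782.8 / 40 = 2970 s ≈ 49.5 minutes.

49 minutes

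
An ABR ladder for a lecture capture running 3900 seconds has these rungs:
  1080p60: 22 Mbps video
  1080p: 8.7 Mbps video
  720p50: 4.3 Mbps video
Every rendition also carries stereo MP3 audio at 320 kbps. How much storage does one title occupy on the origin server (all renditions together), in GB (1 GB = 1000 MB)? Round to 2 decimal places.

17.53 GB

Audio: 320 kbps = 0.320 Mbps.
Sum of rendition bitrates: (22+0.320) + (8.7+0.320) + (4.3+0.320) = 35.960 Mbps.
× 3900 s = 140,244 Mb = 17,530 MB = 17.53 GB.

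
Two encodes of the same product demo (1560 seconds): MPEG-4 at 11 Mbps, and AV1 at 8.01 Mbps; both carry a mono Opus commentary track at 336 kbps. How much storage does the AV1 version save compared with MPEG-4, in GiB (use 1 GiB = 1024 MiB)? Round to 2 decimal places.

0.54 GiB

Audio: 336 kbps = 0.336 Mbps.
MPEG-4: 11.336 Mbps × 1560 s = 17684.2 Mb = 2.059 GiB.
AV1: 8.346 Mbps × 1560 s = 13019.8 Mb = 1.516 GiB.
Saving: 2.059 − 1.516 = 0.543 GiB.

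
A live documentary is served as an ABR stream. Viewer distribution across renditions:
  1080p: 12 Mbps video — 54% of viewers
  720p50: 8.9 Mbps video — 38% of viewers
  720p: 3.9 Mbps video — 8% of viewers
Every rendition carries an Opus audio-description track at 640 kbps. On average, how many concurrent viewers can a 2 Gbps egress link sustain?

Audio: 640 kbps = 0.640 Mbps.
Average per-viewer bitrate: 0.54×12.640 + 0.38×9.540 + 0.08×4.540 = 10.814 Mbps.
2 Gbps = 2,000 Mbps; 2,000 / 10.814 = 184.95 → 184.

184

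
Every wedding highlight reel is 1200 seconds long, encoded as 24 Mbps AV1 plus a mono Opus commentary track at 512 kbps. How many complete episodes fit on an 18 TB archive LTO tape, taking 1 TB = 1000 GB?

Audio: 512 kbps = 0.512 Mbps.
Total bitrate: 24.512 Mbps.
Per item: 24.512 Mbps × 1200 s = 29,414 Mb = 3,677 MB.
Capacity: 18 TB = 144,000,000 Mb; 4895.56 items → 4895 complete.

4895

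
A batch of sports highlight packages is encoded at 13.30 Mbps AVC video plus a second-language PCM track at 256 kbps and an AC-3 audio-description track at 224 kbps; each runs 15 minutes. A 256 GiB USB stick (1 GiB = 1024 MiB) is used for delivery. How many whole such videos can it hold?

177

15 min = 900 s
Audio total: 256 + 224 = 480 kbps = 0.480 Mbps.
Total bitrate: 13.780 Mbps.
Per item: 13.780 Mbps × 900 s = 12,402 Mb = 1,550 MB.
Capacity: 256 GiB = 2,199,023 Mb; 177.31 items → 177 complete.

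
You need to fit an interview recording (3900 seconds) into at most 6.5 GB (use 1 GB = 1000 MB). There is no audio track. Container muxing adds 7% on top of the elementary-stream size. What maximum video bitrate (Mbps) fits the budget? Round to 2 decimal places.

Budget: 6.5 GB = 52000.0 Mb.
Stream payload after overhead: 52000.0 / 1.07 = 48598.1 Mb.
Total bitrate budget: 48598.1 Mb / 3900 s = 12.461 Mbps.

12.46 Mbps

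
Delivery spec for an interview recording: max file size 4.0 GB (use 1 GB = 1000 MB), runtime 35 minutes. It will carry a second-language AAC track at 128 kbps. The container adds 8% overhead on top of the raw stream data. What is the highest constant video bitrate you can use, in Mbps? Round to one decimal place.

14.0 Mbps

Budget: 4.0 GB = 32000.0 Mb.
Stream payload after overhead: 32000.0 / 1.08 = 29629.6 Mb.
35 min = 2100 s
Total bitrate budget: 29629.6 Mb / 2100 s = 14.109 Mbps.
Audio: 128 kbps = 0.128 Mbps.
Video: 14.109 − 0.128 = 13.981 Mbps.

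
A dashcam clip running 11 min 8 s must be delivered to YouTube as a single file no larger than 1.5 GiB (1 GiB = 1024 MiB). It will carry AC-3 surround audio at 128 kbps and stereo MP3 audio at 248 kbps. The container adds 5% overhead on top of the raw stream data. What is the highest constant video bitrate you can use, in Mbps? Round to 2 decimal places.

Budget: 1.5 GiB = 12884.9 Mb.
Stream payload after overhead: 12884.9 / 1.05 = 12271.3 Mb.
11 min 8 s = 668 s
Total bitrate budget: 12271.3 Mb / 668 s = 18.370 Mbps.
Audio total: 128 + 248 = 376 kbps = 0.376 Mbps.
Video: 18.370 − 0.376 = 17.994 Mbps.

17.99 Mbps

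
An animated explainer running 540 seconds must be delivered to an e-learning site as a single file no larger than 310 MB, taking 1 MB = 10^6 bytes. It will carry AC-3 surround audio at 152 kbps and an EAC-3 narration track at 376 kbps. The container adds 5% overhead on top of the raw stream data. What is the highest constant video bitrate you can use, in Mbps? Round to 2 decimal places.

Budget: 310 MB = 2480.0 Mb.
Stream payload after overhead: 2480.0 / 1.05 = 2361.9 Mb.
Total bitrate budget: 2361.9 Mb / 540 s = 4.374 Mbps.
Audio total: 152 + 376 = 528 kbps = 0.528 Mbps.
Video: 4.374 − 0.528 = 3.846 Mbps.

3.85 Mbps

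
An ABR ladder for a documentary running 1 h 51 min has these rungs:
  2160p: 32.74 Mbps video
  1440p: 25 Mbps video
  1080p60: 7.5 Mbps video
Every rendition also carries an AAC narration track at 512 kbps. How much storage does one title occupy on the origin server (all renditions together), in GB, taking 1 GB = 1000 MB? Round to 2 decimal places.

55.59 GB

1 h 51 min = 111 min = 6660 s
Audio: 512 kbps = 0.512 Mbps.
Sum of rendition bitrates: (32.74+0.512) + (25+0.512) + (7.5+0.512) = 66.776 Mbps.
× 6660 s = 444,728 Mb = 55,591 MB = 55.59 GB.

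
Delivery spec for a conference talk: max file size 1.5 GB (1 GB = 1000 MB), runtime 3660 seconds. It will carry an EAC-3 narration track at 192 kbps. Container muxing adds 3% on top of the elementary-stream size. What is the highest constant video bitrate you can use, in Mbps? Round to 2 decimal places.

Budget: 1.5 GB = 12000.0 Mb.
Stream payload after overhead: 12000.0 / 1.03 = 11650.5 Mb.
Total bitrate budget: 11650.5 Mb / 3660 s = 3.183 Mbps.
Audio: 192 kbps = 0.192 Mbps.
Video: 3.183 − 0.192 = 2.991 Mbps.

2.99 Mbps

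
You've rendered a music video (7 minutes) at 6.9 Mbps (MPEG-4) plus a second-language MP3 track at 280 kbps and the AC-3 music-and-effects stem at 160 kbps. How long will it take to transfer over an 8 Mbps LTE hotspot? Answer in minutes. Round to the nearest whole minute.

6 minutes

7 min = 420 s
Audio total: 280 + 160 = 440 kbps = 0.440 Mbps.
Total bitrate: 7.340 Mbps.
File: 7.340 Mbps × 420 s = 3082.8 Mb.
At 8 Mbps: 3082.8 / 8 = 385.4 s ≈ 6.42 minutes.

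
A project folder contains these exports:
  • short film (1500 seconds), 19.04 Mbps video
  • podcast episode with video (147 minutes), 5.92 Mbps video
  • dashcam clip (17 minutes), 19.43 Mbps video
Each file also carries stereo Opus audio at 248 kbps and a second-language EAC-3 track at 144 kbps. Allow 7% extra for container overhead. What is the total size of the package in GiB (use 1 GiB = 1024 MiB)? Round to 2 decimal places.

Audio total: 248 + 144 = 392 kbps = 0.392 Mbps.
short film: 19.432 Mbps × 1500 s × 1.07 = 31188.4 Mb
podcast episode with video: 6.312 Mbps × 8820 s × 1.07 = 59568.9 Mb
dashcam clip: 19.822 Mbps × 1020 s × 1.07 = 21633.7 Mb
Total: 112391.0 Mb = 14048.9 MB.
= 13.08 GiB.

13.08 GiB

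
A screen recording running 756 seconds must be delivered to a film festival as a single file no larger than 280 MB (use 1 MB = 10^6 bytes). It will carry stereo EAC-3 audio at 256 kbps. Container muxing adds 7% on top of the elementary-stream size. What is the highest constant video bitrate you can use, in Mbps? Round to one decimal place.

2.5 Mbps

Budget: 280 MB = 2240.0 Mb.
Stream payload after overhead: 2240.0 / 1.07 = 2093.5 Mb.
Total bitrate budget: 2093.5 Mb / 756 s = 2.769 Mbps.
Audio: 256 kbps = 0.256 Mbps.
Video: 2.769 − 0.256 = 2.513 Mbps.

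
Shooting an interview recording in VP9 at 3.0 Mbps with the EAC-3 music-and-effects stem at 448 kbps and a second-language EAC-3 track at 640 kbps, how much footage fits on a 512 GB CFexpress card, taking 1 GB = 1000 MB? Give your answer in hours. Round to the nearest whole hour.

278 hours

Audio total: 448 + 640 = 1088 kbps = 1.088 Mbps.
Total bitrate: 3.0 + 1.088 = 4.088 Mbps.
Capacity: 512 GB = 4,096,000 Mb.
Recording time: 4,096,000 / 4.088 = 1,001,957 s ≈ 278 hours.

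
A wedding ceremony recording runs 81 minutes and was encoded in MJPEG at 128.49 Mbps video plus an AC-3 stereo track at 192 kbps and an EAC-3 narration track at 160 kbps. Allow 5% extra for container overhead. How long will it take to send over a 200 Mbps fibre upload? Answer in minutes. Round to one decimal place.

81 min = 4860 s
Audio total: 192 + 160 = 352 kbps = 0.352 Mbps.
Total bitrate: 128.842 Mbps.
File: 128.842 Mbps × 4860 s = 626172.1 Mb.
With 5% container overhead: ×1.05. → 657480.7 Mb.
At 200 Mbps: 657480.7 / 200 = 3287.4 s ≈ 54.8 minutes.

54.8 minutes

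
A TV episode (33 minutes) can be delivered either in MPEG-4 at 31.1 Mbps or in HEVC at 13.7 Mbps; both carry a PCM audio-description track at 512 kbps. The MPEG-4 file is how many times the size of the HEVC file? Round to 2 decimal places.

33 min = 1980 s
Audio: 512 kbps = 0.512 Mbps.
MPEG-4: 31.612 Mbps × 1980 s = 62591.8 Mb = 7.287 GiB.
HEVC: 14.212 Mbps × 1980 s = 28139.8 Mb = 3.276 GiB.
Ratio: 7.287 / 3.276 = 2.224.

2.22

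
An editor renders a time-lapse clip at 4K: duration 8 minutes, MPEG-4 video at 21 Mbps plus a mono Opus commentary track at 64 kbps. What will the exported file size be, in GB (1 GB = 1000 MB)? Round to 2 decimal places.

8 min = 480 s
Audio: 64 kbps = 0.064 Mbps.
Total bitrate: 21 + 0.064 = 21.064 Mbps.
Stream data: 21.064 Mbps × 480 s = 10110.7 Mb.
10,111 Mb ÷ 8 = 1,264 MB → 1.264 GB.

1.26 GB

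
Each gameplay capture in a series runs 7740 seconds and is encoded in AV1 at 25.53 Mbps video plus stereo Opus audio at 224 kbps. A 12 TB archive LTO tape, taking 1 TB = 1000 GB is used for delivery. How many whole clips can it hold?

481

Audio: 224 kbps = 0.224 Mbps.
Total bitrate: 25.754 Mbps.
Per item: 25.754 Mbps × 7740 s = 199,336 Mb = 24,917 MB.
Capacity: 12 TB = 96,000,000 Mb; 481.60 items → 481 complete.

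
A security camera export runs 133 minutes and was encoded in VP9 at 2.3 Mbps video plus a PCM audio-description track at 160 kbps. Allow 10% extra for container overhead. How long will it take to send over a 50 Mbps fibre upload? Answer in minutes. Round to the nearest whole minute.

133 min = 7980 s
Audio: 160 kbps = 0.160 Mbps.
Total bitrate: 2.460 Mbps.
File: 2.460 Mbps × 7980 s = 19630.8 Mb.
With 10% container overhead: ×1.10. → 21593.9 Mb.
At 50 Mbps: 21593.9 / 50 = 431.9 s ≈ 7.2 minutes.

7 minutes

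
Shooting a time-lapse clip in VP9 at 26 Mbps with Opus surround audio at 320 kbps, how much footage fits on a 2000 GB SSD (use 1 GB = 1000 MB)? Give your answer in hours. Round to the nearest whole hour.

169 hours

Audio: 320 kbps = 0.320 Mbps.
Total bitrate: 26 + 0.320 = 26.320 Mbps.
Capacity: 2000 GB = 16,000,000 Mb.
Recording time: 16,000,000 / 26.320 = 607,903 s ≈ 169 hours.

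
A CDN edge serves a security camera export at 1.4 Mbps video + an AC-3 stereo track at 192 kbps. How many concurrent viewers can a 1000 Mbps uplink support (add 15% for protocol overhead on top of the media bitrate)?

Audio: 192 kbps = 0.192 Mbps.
Per-viewer media rate: 1.592 Mbps.
On the wire with 15% overhead: 1.831 Mbps.
1000 Mbps = 1,000 Mbps; 1,000 / 1.831 = 546.21 → 546 viewers.

546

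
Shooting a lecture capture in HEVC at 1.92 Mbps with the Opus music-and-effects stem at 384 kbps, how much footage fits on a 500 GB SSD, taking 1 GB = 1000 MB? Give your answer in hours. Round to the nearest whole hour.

Audio: 384 kbps = 0.384 Mbps.
Total bitrate: 1.92 + 0.384 = 2.304 Mbps.
Capacity: 500 GB = 4,000,000 Mb.
Recording time: 4,000,000 / 2.304 = 1,736,111 s ≈ 482 hours.

482 hours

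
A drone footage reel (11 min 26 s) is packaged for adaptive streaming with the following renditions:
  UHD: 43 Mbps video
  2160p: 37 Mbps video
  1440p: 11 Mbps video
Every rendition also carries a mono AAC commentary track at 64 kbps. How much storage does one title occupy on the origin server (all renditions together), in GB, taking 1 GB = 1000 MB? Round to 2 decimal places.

7.82 GB

11 min 26 s = 686 s
Audio: 64 kbps = 0.064 Mbps.
Sum of rendition bitrates: (43+0.064) + (37+0.064) + (11+0.064) = 91.192 Mbps.
× 686 s = 62,558 Mb = 7,820 MB = 7.820 GB.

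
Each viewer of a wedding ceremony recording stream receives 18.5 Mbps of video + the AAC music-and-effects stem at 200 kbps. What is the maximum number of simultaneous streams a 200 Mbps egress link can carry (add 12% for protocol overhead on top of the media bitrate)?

Audio: 200 kbps = 0.200 Mbps.
Per-viewer media rate: 18.700 Mbps.
On the wire with 12% overhead: 20.944 Mbps.
200 Mbps = 200.0 Mbps; 200.0 / 20.944 = 9.55 → 9 viewers.

9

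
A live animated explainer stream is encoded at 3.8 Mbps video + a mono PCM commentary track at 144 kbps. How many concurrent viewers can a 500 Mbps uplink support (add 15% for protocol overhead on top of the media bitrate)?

110

Audio: 144 kbps = 0.144 Mbps.
Per-viewer media rate: 3.944 Mbps.
On the wire with 15% overhead: 4.536 Mbps.
500 Mbps = 500.0 Mbps; 500.0 / 4.536 = 110.24 → 110 viewers.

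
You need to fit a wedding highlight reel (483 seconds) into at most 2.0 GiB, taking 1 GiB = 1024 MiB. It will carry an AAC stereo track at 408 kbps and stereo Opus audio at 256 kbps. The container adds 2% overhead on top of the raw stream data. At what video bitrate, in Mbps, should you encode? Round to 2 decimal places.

Budget: 2.0 GiB = 17179.9 Mb.
Stream payload after overhead: 17179.9 / 1.02 = 16843.0 Mb.
Total bitrate budget: 16843.0 Mb / 483 s = 34.872 Mbps.
Audio total: 408 + 256 = 664 kbps = 0.664 Mbps.
Video: 34.872 − 0.664 = 34.208 Mbps.

34.21 Mbps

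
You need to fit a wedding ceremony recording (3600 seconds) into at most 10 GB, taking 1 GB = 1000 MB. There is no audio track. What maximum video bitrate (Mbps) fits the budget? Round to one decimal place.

22.2 Mbps

Budget: 10 GB = 80000.0 Mb.
Total bitrate budget: 80000.0 Mb / 3600 s = 22.222 Mbps.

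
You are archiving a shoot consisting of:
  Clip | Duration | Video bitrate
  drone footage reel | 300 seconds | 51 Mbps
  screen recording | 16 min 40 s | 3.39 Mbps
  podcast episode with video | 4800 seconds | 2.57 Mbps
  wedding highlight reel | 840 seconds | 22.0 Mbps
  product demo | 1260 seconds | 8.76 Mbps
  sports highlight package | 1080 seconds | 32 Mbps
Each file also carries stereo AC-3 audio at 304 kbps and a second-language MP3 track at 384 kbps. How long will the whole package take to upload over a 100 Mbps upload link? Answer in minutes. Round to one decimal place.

Audio total: 304 + 384 = 688 kbps = 0.688 Mbps.
drone footage reel: 51.688 Mbps × 300 s = 15506.4 Mb
screen recording: 4.078 Mbps × 1000 s = 4078.0 Mb
podcast episode with video: 3.258 Mbps × 4800 s = 15638.4 Mb
wedding highlight reel: 22.688 Mbps × 840 s = 19057.9 Mb
product demo: 9.448 Mbps × 1260 s = 11904.5 Mb
sports highlight package: 32.688 Mbps × 1080 s = 35303.0 Mb
Total: 101488.2 Mb = 12686.0 MB.
At 100 Mbps: 101488.2 / 100 = 1015 s ≈ 16.9 minutes.

16.9 minutes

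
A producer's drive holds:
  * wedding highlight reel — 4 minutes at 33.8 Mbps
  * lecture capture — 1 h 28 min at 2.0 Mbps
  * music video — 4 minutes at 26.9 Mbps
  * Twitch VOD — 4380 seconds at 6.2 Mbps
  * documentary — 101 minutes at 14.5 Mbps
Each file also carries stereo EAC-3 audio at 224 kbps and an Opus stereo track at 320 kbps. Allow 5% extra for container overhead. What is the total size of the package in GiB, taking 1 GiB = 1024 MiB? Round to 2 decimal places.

18.21 GiB

Audio total: 224 + 320 = 544 kbps = 0.544 Mbps.
wedding highlight reel: 34.344 Mbps × 240 s × 1.05 = 8654.7 Mb
lecture capture: 2.544 Mbps × 5280 s × 1.05 = 14103.9 Mb
music video: 27.444 Mbps × 240 s × 1.05 = 6915.9 Mb
Twitch VOD: 6.744 Mbps × 4380 s × 1.05 = 31015.7 Mb
documentary: 15.044 Mbps × 6060 s × 1.05 = 95725.0 Mb
Total: 156415.1 Mb = 19551.9 MB.
= 18.21 GiB.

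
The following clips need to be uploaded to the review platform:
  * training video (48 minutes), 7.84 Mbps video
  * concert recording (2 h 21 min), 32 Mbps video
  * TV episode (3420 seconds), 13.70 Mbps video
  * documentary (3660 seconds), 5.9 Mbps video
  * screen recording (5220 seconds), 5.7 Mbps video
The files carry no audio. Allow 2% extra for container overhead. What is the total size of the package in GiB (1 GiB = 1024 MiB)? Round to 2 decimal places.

training video: 7.840 Mbps × 2880 s × 1.02 = 23030.8 Mb
concert recording: 32.000 Mbps × 8460 s × 1.02 = 276134.4 Mb
TV episode: 13.700 Mbps × 3420 s × 1.02 = 47791.1 Mb
documentary: 5.900 Mbps × 3660 s × 1.02 = 22025.9 Mb
screen recording: 5.700 Mbps × 5220 s × 1.02 = 30349.1 Mb
Total: 399331.2 Mb = 49916.4 MB.
= 46.49 GiB.

46.49 GiB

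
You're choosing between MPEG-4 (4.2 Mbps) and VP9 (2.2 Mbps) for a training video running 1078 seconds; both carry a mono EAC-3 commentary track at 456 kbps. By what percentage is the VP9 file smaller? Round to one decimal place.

43.0%

Audio: 456 kbps = 0.456 Mbps.
MPEG-4: 4.656 Mbps × 1078 s = 5019.2 Mb = 0.627 GB.
VP9: 2.656 Mbps × 1078 s = 2863.2 Mb = 0.358 GB.
Reduction: (1 − 0.358/0.627) × 100 = 42.96%.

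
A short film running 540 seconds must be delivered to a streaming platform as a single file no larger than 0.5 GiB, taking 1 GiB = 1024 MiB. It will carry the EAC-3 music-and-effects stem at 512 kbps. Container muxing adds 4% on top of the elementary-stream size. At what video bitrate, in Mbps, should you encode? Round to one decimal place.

Budget: 0.5 GiB = 4295.0 Mb.
Stream payload after overhead: 4295.0 / 1.04 = 4129.8 Mb.
Total bitrate budget: 4129.8 Mb / 540 s = 7.648 Mbps.
Audio: 512 kbps = 0.512 Mbps.
Video: 7.648 − 0.512 = 7.136 Mbps.

7.1 Mbps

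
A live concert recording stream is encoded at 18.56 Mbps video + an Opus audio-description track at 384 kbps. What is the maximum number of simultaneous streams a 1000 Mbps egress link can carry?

Audio: 384 kbps = 0.384 Mbps.
Per-viewer media rate: 18.944 Mbps.
1000 Mbps = 1,000 Mbps; 1,000 / 18.944 = 52.79 → 52 viewers.

52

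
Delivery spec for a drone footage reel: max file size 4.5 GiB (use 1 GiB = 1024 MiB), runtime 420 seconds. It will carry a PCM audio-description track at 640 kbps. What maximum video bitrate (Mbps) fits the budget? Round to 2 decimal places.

Budget: 4.5 GiB = 38654.7 Mb.
Total bitrate budget: 38654.7 Mb / 420 s = 92.035 Mbps.
Audio: 640 kbps = 0.640 Mbps.
Video: 92.035 − 0.640 = 91.395 Mbps.

91.40 Mbps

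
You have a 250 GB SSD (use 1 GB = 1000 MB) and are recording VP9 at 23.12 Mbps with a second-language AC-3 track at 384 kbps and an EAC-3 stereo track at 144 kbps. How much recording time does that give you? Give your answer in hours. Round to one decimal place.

Audio total: 384 + 144 = 528 kbps = 0.528 Mbps.
Total bitrate: 23.12 + 0.528 = 23.648 Mbps.
Capacity: 250 GB = 2,000,000 Mb.
Recording time: 2,000,000 / 23.648 = 84,574 s ≈ 23.5 hours.

23.5 hours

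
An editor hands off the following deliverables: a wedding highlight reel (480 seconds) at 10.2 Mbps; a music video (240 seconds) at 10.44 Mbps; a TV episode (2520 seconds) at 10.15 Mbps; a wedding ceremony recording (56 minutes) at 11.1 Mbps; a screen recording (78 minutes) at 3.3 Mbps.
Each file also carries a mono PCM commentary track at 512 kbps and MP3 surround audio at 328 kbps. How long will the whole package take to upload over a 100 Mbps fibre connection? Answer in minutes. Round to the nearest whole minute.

16 minutes

Audio total: 512 + 328 = 840 kbps = 0.840 Mbps.
wedding highlight reel: 11.040 Mbps × 480 s = 5299.2 Mb
music video: 11.280 Mbps × 240 s = 2707.2 Mb
TV episode: 10.990 Mbps × 2520 s = 27694.8 Mb
wedding ceremony recording: 11.940 Mbps × 3360 s = 40118.4 Mb
screen recording: 4.140 Mbps × 4680 s = 19375.2 Mb
Total: 95194.8 Mb = 11899.4 MB.
At 100 Mbps: 95194.8 / 100 = 952 s ≈ 15.9 minutes.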